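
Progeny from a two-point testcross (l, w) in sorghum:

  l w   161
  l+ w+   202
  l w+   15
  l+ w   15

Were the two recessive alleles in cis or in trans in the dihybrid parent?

cis

The two most frequent classes are l+ w+ (202) and l w (161); these are the parental (non-recombinant) types.
So the F1 carried l+ w+ on one chromosome and l w on the other — the recessive alleles are on the same chromosome (cis / coupling).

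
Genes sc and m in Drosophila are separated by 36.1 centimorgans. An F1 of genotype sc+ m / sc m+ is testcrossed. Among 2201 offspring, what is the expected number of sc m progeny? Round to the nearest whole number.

A map distance of 36.1 centimorgans corresponds to a recombination frequency of 0.361.
The F1 is sc+ m / sc m+, so sc m is a recombinant gamete class with expected frequency r/2 = 0.361/2 = 0.1805.
Expected number = 0.1805 × 2201 = 397.28 ≈ 397.

397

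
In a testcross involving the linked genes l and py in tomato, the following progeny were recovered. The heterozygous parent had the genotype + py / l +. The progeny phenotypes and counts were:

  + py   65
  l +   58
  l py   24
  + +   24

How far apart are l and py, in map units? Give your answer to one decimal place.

28.1 map units

The recombinant classes are + + and l py: 24 + 24 = 48.
Recombination frequency = 48/171 = 0.2807 ≈ 28.1%, i.e. 28.1 map units.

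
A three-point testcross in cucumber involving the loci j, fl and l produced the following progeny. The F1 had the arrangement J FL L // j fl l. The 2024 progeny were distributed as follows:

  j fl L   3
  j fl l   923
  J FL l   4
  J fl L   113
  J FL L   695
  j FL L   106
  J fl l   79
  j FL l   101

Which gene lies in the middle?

The two rarest classes, J FL l and j fl L, are the double crossovers. Comparing them with the parentals, only the l allele has switched, so l is the middle locus and the order is fl – l – j.

l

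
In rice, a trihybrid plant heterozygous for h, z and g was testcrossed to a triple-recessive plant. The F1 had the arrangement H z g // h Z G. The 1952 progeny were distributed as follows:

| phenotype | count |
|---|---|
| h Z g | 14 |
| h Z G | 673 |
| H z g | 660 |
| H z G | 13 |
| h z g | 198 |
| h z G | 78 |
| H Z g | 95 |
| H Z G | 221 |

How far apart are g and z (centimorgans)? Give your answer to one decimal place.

10.2 centimorgans

The two rarest classes, H z G and h Z g, are the double crossovers. Comparing them with the parentals, only the g allele has switched, so g is the middle locus and the order is h – g – z.
Crossovers in the g–z interval produce the single-crossover classes H Z g and h z G (95 + 78 = 173) plus the double crossovers (27).
RF(g–z) = (173 + 27) / 1952 = 200/1952 = 0.1025 → 10.2 centimorgans.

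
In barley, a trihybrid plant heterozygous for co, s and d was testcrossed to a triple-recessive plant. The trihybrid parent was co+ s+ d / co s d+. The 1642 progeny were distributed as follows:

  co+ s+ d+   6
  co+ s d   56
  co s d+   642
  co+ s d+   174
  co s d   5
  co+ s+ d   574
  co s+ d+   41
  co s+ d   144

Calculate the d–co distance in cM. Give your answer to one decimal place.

The two rarest classes, co+ s+ d+ and co s d, are the double crossovers. Comparing them with the parentals, only the d allele has switched, so d is the middle locus and the order is co – d – s.
Crossovers in the co–d interval produce the single-crossover classes co s+ d and co+ s d+ (144 + 174 = 318) plus the double crossovers (11).
RF(co–d) = (318 + 11) / 1642 = 329/1642 = 0.2004 → 20.0 cM.

20.0 cM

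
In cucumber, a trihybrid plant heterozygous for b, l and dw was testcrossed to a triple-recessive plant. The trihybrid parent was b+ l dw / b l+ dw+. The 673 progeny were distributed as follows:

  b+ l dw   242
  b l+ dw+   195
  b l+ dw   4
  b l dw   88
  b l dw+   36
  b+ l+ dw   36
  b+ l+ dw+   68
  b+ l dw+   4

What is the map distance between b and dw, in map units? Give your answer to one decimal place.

24.4 map units

The two rarest classes, b+ l dw+ and b l+ dw, are the double crossovers. Comparing them with the parentals, only the dw allele has switched, so dw is the middle locus and the order is l – dw – b.
Crossovers in the dw–b interval produce the single-crossover classes b l dw and b+ l+ dw+ (88 + 68 = 156) plus the double crossovers (8).
RF(dw–b) = (156 + 8) / 673 = 164/673 = 0.2437 → 24.4 map units.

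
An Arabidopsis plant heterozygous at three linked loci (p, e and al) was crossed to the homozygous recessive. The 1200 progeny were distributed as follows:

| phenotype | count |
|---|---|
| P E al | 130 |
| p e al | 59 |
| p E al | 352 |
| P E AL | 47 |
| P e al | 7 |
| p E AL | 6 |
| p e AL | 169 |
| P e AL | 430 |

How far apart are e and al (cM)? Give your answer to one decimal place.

9.9 cM

The two most frequent reciprocal classes, P e AL and p E al, are the parental types, so the F1 was P e AL / p E al.
The two rarest classes, P e al and p E AL, are the double crossovers. Comparing them with the parentals, only the al allele has switched, so al is the middle locus and the order is e – al – p.
Crossovers in the e–al interval produce the single-crossover classes P E AL and p e al (47 + 59 = 106) plus the double crossovers (13).
RF(e–al) = (106 + 13) / 1200 = 119/1200 = 0.0992 → 9.9 cM.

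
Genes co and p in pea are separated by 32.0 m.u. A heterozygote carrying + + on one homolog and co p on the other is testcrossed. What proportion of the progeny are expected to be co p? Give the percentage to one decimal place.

A map distance of 32.0 m.u. corresponds to a recombination frequency of 0.320.
The F1 is + + / co p, so co p is a parental gamete class with expected frequency (1 − r)/2 = 0.680/2 = 0.3400.
That is 0.3400 = 34.0% of the progeny.

34.0%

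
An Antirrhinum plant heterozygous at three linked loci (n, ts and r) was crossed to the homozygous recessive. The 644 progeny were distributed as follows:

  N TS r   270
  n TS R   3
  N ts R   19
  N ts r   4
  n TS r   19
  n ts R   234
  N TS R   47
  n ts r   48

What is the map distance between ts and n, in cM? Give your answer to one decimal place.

The two most frequent reciprocal classes, N TS r and n ts R, are the parental types, so the F1 was N TS r / n ts R.
The two rarest classes, N ts r and n TS R, are the double crossovers. Comparing them with the parentals, only the ts allele has switched, so ts is the middle locus and the order is r – ts – n.
Crossovers in the ts–n interval produce the single-crossover classes n TS r and N ts R (19 + 19 = 38) plus the double crossovers (7).
RF(ts–n) = (38 + 7) / 644 = 45/644 = 0.0699 → 7.0 cM.

7.0 cM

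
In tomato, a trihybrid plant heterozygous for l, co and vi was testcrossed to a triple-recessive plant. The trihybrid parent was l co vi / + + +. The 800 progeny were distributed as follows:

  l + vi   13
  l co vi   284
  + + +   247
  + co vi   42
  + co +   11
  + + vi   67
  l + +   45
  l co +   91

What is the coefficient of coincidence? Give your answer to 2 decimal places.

0.95

The two rarest classes, l + vi and + co +, are the double crossovers. Comparing them with the parentals, only the co allele has switched, so co is the middle locus and the order is vi – co – l.
vi–co: (158 + 24)/800 = 0.2275; co–l: (87 + 24)/800 = 0.1388.
Expected DCO frequency = 0.2275 × 0.1388 ≈ 0.03158; observed = 24/800 ≈ 0.03000.
Coefficient of coincidence = 0.03000/0.03158 ≈ 0.95.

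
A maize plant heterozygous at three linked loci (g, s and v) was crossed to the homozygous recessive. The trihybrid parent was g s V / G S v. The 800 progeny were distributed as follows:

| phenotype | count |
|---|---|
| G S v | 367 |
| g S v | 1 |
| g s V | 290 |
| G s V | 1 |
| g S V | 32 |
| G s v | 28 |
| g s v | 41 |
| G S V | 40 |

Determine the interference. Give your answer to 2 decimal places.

The two rarest classes, G s V and g S v, are the double crossovers. Comparing them with the parentals, only the g allele has switched, so g is the middle locus and the order is v – g – s.
v–g: (81 + 2)/800 = 0.1037; g–s: (60 + 2)/800 = 0.0775.
Expected DCO frequency = 0.1037 × 0.0775 ≈ 0.00804; observed = 2/800 ≈ 0.00250.
Coefficient of coincidence = 0.00250/0.00804 ≈ 0.31; interference = 1 − 0.31 = 0.69.

0.69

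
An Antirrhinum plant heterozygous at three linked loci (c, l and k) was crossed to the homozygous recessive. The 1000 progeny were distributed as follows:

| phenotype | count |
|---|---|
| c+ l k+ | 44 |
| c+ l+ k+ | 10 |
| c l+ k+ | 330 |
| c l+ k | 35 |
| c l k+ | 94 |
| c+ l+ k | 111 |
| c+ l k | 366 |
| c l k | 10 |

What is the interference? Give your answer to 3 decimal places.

The two most frequent reciprocal classes, c l+ k+ and c+ l k, are the parental types, so the F1 was c l+ k+ / c+ l k.
The two rarest classes, c+ l+ k+ and c l k, are the double crossovers. Comparing them with the parentals, only the c allele has switched, so c is the middle locus and the order is l – c – k.
l–c: (205 + 20)/1000 = 0.2250; c–k: (79 + 20)/1000 = 0.0990.
Expected DCO frequency = 0.2250 × 0.0990 ≈ 0.02228; observed = 20/1000 ≈ 0.02000.
Coefficient of coincidence = 0.02000/0.02228 ≈ 0.898; interference = 1 − 0.898 = 0.102.

0.102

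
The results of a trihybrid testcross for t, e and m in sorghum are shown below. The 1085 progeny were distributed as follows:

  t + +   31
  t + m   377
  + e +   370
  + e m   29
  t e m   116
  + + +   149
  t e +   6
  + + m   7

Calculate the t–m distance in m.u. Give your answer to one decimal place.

6.7 m.u.

The two most frequent reciprocal classes, + e + and t + m, are the parental types, so the F1 was + e + / t + m.
The two rarest classes, t e + and + + m, are the double crossovers. Comparing them with the parentals, only the t allele has switched, so t is the middle locus and the order is m – t – e.
Crossovers in the m–t interval produce the single-crossover classes + e m and t + + (29 + 31 = 60) plus the double crossovers (13).
RF(m–t) = (60 + 13) / 1085 = 73/1085 = 0.0673 → 6.7 m.u.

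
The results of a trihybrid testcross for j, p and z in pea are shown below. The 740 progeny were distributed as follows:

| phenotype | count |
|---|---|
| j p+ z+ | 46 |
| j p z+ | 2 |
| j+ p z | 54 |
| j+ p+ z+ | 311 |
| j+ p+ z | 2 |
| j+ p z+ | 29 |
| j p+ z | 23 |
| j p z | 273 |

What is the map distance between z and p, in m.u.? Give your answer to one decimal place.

7.6 m.u.

The two most frequent reciprocal classes, j+ p+ z+ and j p z, are the parental types, so the F1 was j+ p+ z+ / j p z.
The two rarest classes, j+ p+ z and j p z+, are the double crossovers. Comparing them with the parentals, only the z allele has switched, so z is the middle locus and the order is p – z – j.
Crossovers in the p–z interval produce the single-crossover classes j+ p z+ and j p+ z (29 + 23 = 52) plus the double crossovers (4).
RF(p–z) = (52 + 4) / 740 = 56/740 = 0.0757 → 7.6 m.u.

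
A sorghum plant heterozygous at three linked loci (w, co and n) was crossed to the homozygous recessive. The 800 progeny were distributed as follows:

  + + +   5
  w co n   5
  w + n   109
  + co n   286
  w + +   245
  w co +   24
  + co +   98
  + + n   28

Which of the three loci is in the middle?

The two most frequent reciprocal classes, + co n and w + +, are the parental types, so the F1 was + co n / w + +.
The two rarest classes, w co n and + + +, are the double crossovers. Comparing them with the parentals, only the w allele has switched, so w is the middle locus and the order is n – w – co.

w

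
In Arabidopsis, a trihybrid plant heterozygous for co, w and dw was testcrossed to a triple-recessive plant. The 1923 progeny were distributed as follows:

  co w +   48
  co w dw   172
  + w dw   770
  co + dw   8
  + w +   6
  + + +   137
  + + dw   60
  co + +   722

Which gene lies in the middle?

dw

The two most frequent reciprocal classes, co + + and + w dw, are the parental types, so the F1 was co + + / + w dw.
The two rarest classes, co + dw and + w +, are the double crossovers. Comparing them with the parentals, only the dw allele has switched, so dw is the middle locus and the order is w – dw – co.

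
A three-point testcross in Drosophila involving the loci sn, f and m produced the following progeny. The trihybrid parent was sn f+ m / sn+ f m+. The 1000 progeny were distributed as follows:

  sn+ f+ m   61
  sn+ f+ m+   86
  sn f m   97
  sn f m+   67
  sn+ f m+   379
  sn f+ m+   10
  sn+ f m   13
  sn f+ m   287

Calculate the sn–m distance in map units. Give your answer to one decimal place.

15.1 map units

The two rarest classes, sn f+ m+ and sn+ f m, are the double crossovers. Comparing them with the parentals, only the m allele has switched, so m is the middle locus and the order is f – m – sn.
Crossovers in the m–sn interval produce the single-crossover classes sn+ f+ m and sn f m+ (61 + 67 = 128) plus the double crossovers (23).
RF(m–sn) = (128 + 23) / 1000 = 151/1000 = 0.1510 → 15.1 map units.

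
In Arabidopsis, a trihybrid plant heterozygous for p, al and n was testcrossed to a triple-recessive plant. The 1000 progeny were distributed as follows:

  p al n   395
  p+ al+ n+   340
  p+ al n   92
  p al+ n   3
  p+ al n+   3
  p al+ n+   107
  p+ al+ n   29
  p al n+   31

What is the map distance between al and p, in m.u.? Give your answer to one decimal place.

20.5 m.u.

The two most frequent reciprocal classes, p al n and p+ al+ n+, are the parental types, so the F1 was p al n / p+ al+ n+.
The two rarest classes, p al+ n and p+ al n+, are the double crossovers. Comparing them with the parentals, only the al allele has switched, so al is the middle locus and the order is p – al – n.
Crossovers in the p–al interval produce the single-crossover classes p+ al n and p al+ n+ (92 + 107 = 199) plus the double crossovers (6).
RF(p–al) = (199 + 6) / 1000 = 205/1000 = 0.2050 → 20.5 m.u.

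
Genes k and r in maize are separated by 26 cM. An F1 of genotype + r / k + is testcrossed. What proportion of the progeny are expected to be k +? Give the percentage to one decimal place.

37.0%

A map distance of 26 cM corresponds to a recombination frequency of 0.260.
The F1 is + r / k +, so k + is a parental gamete class with expected frequency (1 − r)/2 = 0.740/2 = 0.3700.
That is 0.3700 = 37.0% of the progeny.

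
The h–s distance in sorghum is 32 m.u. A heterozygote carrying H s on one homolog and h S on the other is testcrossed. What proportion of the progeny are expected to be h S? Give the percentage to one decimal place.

34.0%

A map distance of 32 m.u. corresponds to a recombination frequency of 0.320.
The F1 is H s / h S, so h S is a parental gamete class with expected frequency (1 − r)/2 = 0.680/2 = 0.3400.
That is 0.3400 = 34.0% of the progeny.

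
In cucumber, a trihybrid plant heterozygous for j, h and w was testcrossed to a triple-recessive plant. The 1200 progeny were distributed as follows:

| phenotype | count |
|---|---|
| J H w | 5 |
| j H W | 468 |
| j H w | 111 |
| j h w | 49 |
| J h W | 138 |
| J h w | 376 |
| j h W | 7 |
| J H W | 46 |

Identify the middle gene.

h

The two most frequent reciprocal classes, J h w and j H W, are the parental types, so the F1 was J h w / j H W.
The two rarest classes, J H w and j h W, are the double crossovers. Comparing them with the parentals, only the h allele has switched, so h is the middle locus and the order is j – h – w.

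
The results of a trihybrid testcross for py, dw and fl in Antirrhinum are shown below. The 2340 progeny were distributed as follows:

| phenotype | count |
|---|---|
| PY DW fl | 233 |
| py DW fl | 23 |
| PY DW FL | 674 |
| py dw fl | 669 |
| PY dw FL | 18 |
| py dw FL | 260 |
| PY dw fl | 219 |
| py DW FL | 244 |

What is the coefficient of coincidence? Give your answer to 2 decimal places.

The two most frequent reciprocal classes, PY DW FL and py dw fl, are the parental types, so the F1 was PY DW FL / py dw fl.
The two rarest classes, PY dw FL and py DW fl, are the double crossovers. Comparing them with the parentals, only the dw allele has switched, so dw is the middle locus and the order is py – dw – fl.
py–dw: (463 + 41)/2340 = 0.2154; dw–fl: (493 + 41)/2340 = 0.2282.
Expected DCO frequency = 0.2154 × 0.2282 ≈ 0.04915; observed = 41/2340 ≈ 0.01752.
Coefficient of coincidence = 0.01752/0.04915 ≈ 0.36.

0.36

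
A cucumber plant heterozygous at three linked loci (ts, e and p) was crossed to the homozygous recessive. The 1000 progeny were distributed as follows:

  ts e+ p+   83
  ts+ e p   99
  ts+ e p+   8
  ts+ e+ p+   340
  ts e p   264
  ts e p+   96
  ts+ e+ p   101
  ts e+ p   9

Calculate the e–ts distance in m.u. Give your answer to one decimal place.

19.9 m.u.

The two most frequent reciprocal classes, ts e p and ts+ e+ p+, are the parental types, so the F1 was ts e p / ts+ e+ p+.
The two rarest classes, ts e+ p and ts+ e p+, are the double crossovers. Comparing them with the parentals, only the e allele has switched, so e is the middle locus and the order is ts – e – p.
Crossovers in the ts–e interval produce the single-crossover classes ts+ e p and ts e+ p+ (99 + 83 = 182) plus the double crossovers (17).
RF(ts–e) = (182 + 17) / 1000 = 199/1000 = 0.1990 → 19.9 m.u.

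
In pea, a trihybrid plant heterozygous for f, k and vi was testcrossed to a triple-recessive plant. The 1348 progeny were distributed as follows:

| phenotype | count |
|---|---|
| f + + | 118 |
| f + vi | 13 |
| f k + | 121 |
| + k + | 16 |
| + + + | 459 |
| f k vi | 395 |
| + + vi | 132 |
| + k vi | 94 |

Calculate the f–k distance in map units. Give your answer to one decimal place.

17.9 map units

The two most frequent reciprocal classes, + + + and f k vi, are the parental types, so the F1 was + + + / f k vi.
The two rarest classes, + k + and f + vi, are the double crossovers. Comparing them with the parentals, only the k allele has switched, so k is the middle locus and the order is vi – k – f.
Crossovers in the k–f interval produce the single-crossover classes f + + and + k vi (118 + 94 = 212) plus the double crossovers (29).
RF(k–f) = (212 + 29) / 1348 = 241/1348 = 0.1788 → 17.9 map units.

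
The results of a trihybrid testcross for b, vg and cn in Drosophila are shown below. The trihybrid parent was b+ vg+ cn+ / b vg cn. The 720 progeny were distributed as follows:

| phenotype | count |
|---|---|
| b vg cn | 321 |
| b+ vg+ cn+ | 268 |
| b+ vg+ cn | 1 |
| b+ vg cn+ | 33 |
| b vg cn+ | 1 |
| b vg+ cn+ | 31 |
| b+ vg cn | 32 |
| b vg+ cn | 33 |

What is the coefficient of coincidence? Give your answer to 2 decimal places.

The two rarest classes, b+ vg+ cn and b vg cn+, are the double crossovers. Comparing them with the parentals, only the cn allele has switched, so cn is the middle locus and the order is vg – cn – b.
vg–cn: (66 + 2)/720 = 0.0944; cn–b: (63 + 2)/720 = 0.0903.
Expected DCO frequency = 0.0944 × 0.0903 ≈ 0.00852; observed = 2/720 ≈ 0.00278.
Coefficient of coincidence = 0.00278/0.00852 ≈ 0.33.

0.33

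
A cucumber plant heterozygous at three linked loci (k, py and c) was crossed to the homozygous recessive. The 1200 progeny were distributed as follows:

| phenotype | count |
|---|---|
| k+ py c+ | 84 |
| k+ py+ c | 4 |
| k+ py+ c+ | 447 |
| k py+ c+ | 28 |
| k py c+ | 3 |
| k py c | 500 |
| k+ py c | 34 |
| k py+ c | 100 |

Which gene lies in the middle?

The two most frequent reciprocal classes, k+ py+ c+ and k py c, are the parental types, so the F1 was k+ py+ c+ / k py c.
The two rarest classes, k+ py+ c and k py c+, are the double crossovers. Comparing them with the parentals, only the c allele has switched, so c is the middle locus and the order is py – c – k.

c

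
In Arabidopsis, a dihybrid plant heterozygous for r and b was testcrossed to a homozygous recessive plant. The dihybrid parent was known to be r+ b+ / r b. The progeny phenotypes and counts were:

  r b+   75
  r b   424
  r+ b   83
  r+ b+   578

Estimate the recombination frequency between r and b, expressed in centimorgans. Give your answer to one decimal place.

The recombinant classes are r+ b and r b+: 83 + 75 = 158.
Recombination frequency = 158/1160 = 0.1362 ≈ 13.6%, i.e. 13.6 centimorgans.

13.6 centimorgans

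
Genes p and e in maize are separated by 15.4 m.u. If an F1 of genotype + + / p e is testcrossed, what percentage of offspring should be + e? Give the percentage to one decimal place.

A map distance of 15.4 m.u. corresponds to a recombination frequency of 0.154.
The F1 is + + / p e, so + e is a recombinant gamete class with expected frequency r/2 = 0.154/2 = 0.0770.
That is 0.0770 = 7.7% of the progeny.

7.7%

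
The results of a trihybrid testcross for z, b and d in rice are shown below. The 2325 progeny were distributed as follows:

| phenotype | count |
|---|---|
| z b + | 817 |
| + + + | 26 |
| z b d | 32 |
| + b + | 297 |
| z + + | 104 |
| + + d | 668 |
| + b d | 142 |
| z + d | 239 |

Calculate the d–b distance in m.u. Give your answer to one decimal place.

13.1 m.u.

The two most frequent reciprocal classes, + + d and z b +, are the parental types, so the F1 was + + d / z b +.
The two rarest classes, + + + and z b d, are the double crossovers. Comparing them with the parentals, only the d allele has switched, so d is the middle locus and the order is z – d – b.
Crossovers in the d–b interval produce the single-crossover classes + b d and z + + (142 + 104 = 246) plus the double crossovers (58).
RF(d–b) = (246 + 58) / 2325 = 304/2325 = 0.1308 → 13.1 m.u.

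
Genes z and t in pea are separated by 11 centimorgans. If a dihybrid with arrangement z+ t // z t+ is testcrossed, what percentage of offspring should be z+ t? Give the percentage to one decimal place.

44.5%

A map distance of 11 centimorgans corresponds to a recombination frequency of 0.110.
The F1 is z+ t / z t+, so z+ t is a parental gamete class with expected frequency (1 − r)/2 = 0.890/2 = 0.4450.
That is 0.4450 = 44.5% of the progeny.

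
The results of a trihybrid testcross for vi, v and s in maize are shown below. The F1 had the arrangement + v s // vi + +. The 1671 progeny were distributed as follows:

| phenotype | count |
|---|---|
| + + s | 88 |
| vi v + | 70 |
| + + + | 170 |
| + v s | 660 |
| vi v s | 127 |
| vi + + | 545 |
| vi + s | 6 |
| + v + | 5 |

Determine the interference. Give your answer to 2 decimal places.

The two rarest classes, + v + and vi + s, are the double crossovers. Comparing them with the parentals, only the s allele has switched, so s is the middle locus and the order is vi – s – v.
vi–s: (297 + 11)/1671 = 0.1843; s–v: (158 + 11)/1671 = 0.1011.
Expected DCO frequency = 0.1843 × 0.1011 ≈ 0.01863; observed = 11/1671 ≈ 0.00658.
Coefficient of coincidence = 0.00658/0.01863 ≈ 0.35; interference = 1 − 0.35 = 0.65.

0.65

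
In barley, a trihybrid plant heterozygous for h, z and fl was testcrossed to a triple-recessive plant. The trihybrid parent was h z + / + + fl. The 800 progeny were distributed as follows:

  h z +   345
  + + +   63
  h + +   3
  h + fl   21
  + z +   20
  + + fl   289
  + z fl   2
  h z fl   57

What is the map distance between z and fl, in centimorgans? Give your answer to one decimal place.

The two rarest classes, h + + and + z fl, are the double crossovers. Comparing them with the parentals, only the z allele has switched, so z is the middle locus and the order is fl – z – h.
Crossovers in the fl–z interval produce the single-crossover classes h z fl and + + + (57 + 63 = 120) plus the double crossovers (5).
RF(fl–z) = (120 + 5) / 800 = 125/800 = 0.1562 → 15.6 centimorgans.

15.6 centimorgans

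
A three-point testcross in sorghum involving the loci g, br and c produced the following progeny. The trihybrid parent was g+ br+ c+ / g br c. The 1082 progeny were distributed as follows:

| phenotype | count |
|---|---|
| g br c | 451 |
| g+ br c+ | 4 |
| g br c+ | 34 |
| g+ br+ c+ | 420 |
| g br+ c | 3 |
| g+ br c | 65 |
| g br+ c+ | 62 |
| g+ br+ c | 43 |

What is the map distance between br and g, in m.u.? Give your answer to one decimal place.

12.4 m.u.

The two rarest classes, g+ br c+ and g br+ c, are the double crossovers. Comparing them with the parentals, only the br allele has switched, so br is the middle locus and the order is g – br – c.
Crossovers in the g–br interval produce the single-crossover classes g br+ c+ and g+ br c (62 + 65 = 127) plus the double crossovers (7).
RF(g–br) = (127 + 7) / 1082 = 134/1082 = 0.1238 → 12.4 m.u.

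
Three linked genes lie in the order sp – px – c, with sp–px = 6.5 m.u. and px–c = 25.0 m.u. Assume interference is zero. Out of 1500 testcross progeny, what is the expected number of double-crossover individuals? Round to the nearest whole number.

Map distances give recombination frequencies of 0.065 and 0.250 for the two intervals.
With no interference, expected double-crossover frequency = 0.065 × 0.250 = 0.01625.
Expected number = 0.01625 × 1500 = 24.38 ≈ 24.

24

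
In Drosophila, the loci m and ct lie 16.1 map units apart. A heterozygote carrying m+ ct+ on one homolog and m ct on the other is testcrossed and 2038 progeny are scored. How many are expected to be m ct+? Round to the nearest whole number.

A map distance of 16.1 map units corresponds to a recombination frequency of 0.161.
The F1 is m+ ct+ / m ct, so m ct+ is a recombinant gamete class with expected frequency r/2 = 0.161/2 = 0.0805.
Expected number = 0.0805 × 2038 = 164.06 ≈ 164.

164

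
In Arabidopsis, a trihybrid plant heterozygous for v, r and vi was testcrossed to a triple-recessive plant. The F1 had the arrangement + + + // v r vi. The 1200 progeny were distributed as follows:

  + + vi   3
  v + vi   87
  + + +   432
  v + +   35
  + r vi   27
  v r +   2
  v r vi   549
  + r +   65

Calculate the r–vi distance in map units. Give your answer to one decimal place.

The two rarest classes, + + vi and v r +, are the double crossovers. Comparing them with the parentals, only the vi allele has switched, so vi is the middle locus and the order is r – vi – v.
Crossovers in the r–vi interval produce the single-crossover classes + r + and v + vi (65 + 87 = 152) plus the double crossovers (5).
RF(r–vi) = (152 + 5) / 1200 = 157/1200 = 0.1308 → 13.1 map units.

13.1 map units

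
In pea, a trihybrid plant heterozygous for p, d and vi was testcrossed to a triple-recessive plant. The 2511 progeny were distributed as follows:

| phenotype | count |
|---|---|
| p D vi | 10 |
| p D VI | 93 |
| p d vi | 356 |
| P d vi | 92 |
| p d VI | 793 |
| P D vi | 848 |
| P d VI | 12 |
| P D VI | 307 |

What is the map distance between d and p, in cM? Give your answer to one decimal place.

8.2 cM

The two most frequent reciprocal classes, p d VI and P D vi, are the parental types, so the F1 was p d VI / P D vi.
The two rarest classes, P d VI and p D vi, are the double crossovers. Comparing them with the parentals, only the p allele has switched, so p is the middle locus and the order is d – p – vi.
Crossovers in the d–p interval produce the single-crossover classes p D VI and P d vi (93 + 92 = 185) plus the double crossovers (22).
RF(d–p) = (185 + 22) / 2511 = 207/2511 = 0.0824 → 8.2 cM.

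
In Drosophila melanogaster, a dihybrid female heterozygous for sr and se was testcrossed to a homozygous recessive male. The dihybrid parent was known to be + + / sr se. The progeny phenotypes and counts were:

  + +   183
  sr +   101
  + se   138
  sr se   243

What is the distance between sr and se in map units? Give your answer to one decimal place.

The recombinant classes are + se and sr +: 138 + 101 = 239.
Recombination frequency = 239/665 = 0.3594 ≈ 35.9%, i.e. 35.9 map units.

35.9 map units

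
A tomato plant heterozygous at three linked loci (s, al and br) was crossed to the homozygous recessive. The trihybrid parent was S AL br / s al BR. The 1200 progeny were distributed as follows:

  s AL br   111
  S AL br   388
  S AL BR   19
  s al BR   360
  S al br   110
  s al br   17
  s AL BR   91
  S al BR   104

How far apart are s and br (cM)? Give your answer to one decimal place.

20.9 cM

The two rarest classes, S AL BR and s al br, are the double crossovers. Comparing them with the parentals, only the br allele has switched, so br is the middle locus and the order is al – br – s.
Crossovers in the br–s interval produce the single-crossover classes s AL br and S al BR (111 + 104 = 215) plus the double crossovers (36).
RF(br–s) = (215 + 36) / 1200 = 251/1200 = 0.2092 → 20.9 cM.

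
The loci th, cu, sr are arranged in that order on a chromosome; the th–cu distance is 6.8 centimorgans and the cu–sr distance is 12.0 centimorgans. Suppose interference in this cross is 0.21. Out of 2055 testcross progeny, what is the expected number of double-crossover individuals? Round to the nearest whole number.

Map distances give recombination frequencies of 0.068 and 0.120 for the two intervals.
With interference 0.21 (so coincidence = 0.79), expected double-crossover frequency = 0.068 × 0.120 × 0.79 = 0.00645.
Expected number = 0.00645 × 2055 = 13.25 ≈ 13.

13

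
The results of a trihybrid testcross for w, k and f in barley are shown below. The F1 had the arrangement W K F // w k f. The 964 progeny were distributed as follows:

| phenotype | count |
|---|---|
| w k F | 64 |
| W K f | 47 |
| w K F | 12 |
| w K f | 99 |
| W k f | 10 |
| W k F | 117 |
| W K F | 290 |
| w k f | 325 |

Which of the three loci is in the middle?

w

The two rarest classes, w K F and W k f, are the double crossovers. Comparing them with the parentals, only the w allele has switched, so w is the middle locus and the order is f – w – k.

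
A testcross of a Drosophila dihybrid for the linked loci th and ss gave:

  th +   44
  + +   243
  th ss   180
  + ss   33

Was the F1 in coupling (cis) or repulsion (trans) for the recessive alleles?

The two most frequent classes are + + (243) and th ss (180); these are the parental (non-recombinant) types.
So the F1 carried + + on one chromosome and th ss on the other — the recessive alleles are on the same chromosome (cis / coupling).

cis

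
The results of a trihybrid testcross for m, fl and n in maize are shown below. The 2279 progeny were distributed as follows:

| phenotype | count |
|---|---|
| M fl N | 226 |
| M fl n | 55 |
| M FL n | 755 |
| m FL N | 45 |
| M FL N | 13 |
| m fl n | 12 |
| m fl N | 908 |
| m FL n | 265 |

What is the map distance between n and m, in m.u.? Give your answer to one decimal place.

The two most frequent reciprocal classes, m fl N and M FL n, are the parental types, so the F1 was m fl N / M FL n.
The two rarest classes, m fl n and M FL N, are the double crossovers. Comparing them with the parentals, only the n allele has switched, so n is the middle locus and the order is fl – n – m.
Crossovers in the n–m interval produce the single-crossover classes M fl N and m FL n (226 + 265 = 491) plus the double crossovers (25).
RF(n–m) = (491 + 25) / 2279 = 516/2279 = 0.2264 → 22.6 m.u.

22.6 m.u.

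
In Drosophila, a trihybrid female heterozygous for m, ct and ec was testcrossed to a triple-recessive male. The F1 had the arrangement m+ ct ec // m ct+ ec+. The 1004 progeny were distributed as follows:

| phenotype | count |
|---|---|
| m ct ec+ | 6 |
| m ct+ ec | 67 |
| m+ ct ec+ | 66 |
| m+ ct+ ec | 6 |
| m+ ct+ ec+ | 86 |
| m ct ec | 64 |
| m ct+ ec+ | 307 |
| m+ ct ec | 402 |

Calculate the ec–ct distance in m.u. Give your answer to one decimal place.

14.4 m.u.

The two rarest classes, m+ ct+ ec and m ct ec+, are the double crossovers. Comparing them with the parentals, only the ct allele has switched, so ct is the middle locus and the order is ec – ct – m.
Crossovers in the ec–ct interval produce the single-crossover classes m+ ct ec+ and m ct+ ec (66 + 67 = 133) plus the double crossovers (12).
RF(ec–ct) = (133 + 12) / 1004 = 145/1004 = 0.1444 → 14.4 m.u.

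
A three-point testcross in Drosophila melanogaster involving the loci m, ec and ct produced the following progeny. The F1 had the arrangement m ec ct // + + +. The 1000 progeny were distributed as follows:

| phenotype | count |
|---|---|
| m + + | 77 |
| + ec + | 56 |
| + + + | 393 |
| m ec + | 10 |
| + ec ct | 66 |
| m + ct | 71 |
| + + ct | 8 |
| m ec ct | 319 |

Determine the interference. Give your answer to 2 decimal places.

0.23

The two rarest classes, m ec + and + + ct, are the double crossovers. Comparing them with the parentals, only the ct allele has switched, so ct is the middle locus and the order is ec – ct – m.
ec–ct: (127 + 18)/1000 = 0.1450; ct–m: (143 + 18)/1000 = 0.1610.
Expected DCO frequency = 0.1450 × 0.1610 ≈ 0.02334; observed = 18/1000 ≈ 0.01800.
Coefficient of coincidence = 0.01800/0.02334 ≈ 0.77; interference = 1 − 0.77 = 0.23.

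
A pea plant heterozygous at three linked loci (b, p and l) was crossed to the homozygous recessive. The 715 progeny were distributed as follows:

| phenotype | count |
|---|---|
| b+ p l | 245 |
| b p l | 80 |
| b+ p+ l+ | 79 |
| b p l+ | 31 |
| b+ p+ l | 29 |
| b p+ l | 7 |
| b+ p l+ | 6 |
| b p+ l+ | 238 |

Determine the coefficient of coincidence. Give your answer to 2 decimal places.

0.74

The two most frequent reciprocal classes, b p+ l+ and b+ p l, are the parental types, so the F1 was b p+ l+ / b+ p l.
The two rarest classes, b p+ l and b+ p l+, are the double crossovers. Comparing them with the parentals, only the l allele has switched, so l is the middle locus and the order is p – l – b.
p–l: (60 + 13)/715 = 0.1021; l–b: (159 + 13)/715 = 0.2406.
Expected DCO frequency = 0.1021 × 0.2406 ≈ 0.02457; observed = 13/715 ≈ 0.01818.
Coefficient of coincidence = 0.01818/0.02457 ≈ 0.74.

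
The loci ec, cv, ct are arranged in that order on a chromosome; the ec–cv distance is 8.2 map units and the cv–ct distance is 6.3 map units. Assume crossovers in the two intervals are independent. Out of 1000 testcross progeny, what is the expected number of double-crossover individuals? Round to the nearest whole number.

5

Map distances give recombination frequencies of 0.082 and 0.063 for the two intervals.
With no interference, expected double-crossover frequency = 0.082 × 0.063 = 0.00517.
Expected number = 0.00517 × 1000 = 5.17 ≈ 5.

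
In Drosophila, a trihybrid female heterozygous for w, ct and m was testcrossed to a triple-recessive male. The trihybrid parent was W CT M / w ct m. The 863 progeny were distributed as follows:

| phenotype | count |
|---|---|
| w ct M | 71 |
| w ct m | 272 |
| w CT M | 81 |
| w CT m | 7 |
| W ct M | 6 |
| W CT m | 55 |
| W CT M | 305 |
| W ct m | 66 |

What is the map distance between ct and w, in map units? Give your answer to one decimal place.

18.5 map units

The two rarest classes, W ct M and w CT m, are the double crossovers. Comparing them with the parentals, only the ct allele has switched, so ct is the middle locus and the order is w – ct – m.
Crossovers in the w–ct interval produce the single-crossover classes w CT M and W ct m (81 + 66 = 147) plus the double crossovers (13).
RF(w–ct) = (147 + 13) / 863 = 160/863 = 0.1854 → 18.5 map units.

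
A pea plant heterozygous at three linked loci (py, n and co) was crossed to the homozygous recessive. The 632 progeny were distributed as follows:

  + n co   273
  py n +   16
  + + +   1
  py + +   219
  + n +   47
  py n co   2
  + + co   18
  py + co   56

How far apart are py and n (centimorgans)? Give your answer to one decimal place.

5.9 centimorgans

The two most frequent reciprocal classes, py + + and + n co, are the parental types, so the F1 was py + + / + n co.
The two rarest classes, + + + and py n co, are the double crossovers. Comparing them with the parentals, only the py allele has switched, so py is the middle locus and the order is co – py – n.
Crossovers in the py–n interval produce the single-crossover classes py n + and + + co (16 + 18 = 34) plus the double crossovers (3).
RF(py–n) = (34 + 3) / 632 = 37/632 = 0.0585 → 5.9 centimorgans.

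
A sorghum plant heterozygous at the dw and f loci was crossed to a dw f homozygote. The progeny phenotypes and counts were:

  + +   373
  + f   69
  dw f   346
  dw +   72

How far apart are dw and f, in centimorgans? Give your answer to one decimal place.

16.4 centimorgans

The two most frequent classes, + + (373) and dw f (346), are the parental types, so the F1 was + + / dw f.
The recombinant classes are + f and dw +: 69 + 72 = 141.
Recombination frequency = 141/860 = 0.1640 ≈ 16.4%, i.e. 16.4 centimorgans.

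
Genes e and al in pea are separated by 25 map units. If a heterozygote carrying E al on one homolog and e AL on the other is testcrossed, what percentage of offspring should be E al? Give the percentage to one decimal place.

37.5%

A map distance of 25 map units corresponds to a recombination frequency of 0.250.
The F1 is E al / e AL, so E al is a parental gamete class with expected frequency (1 − r)/2 = 0.750/2 = 0.3750.
That is 0.3750 = 37.5% of the progeny.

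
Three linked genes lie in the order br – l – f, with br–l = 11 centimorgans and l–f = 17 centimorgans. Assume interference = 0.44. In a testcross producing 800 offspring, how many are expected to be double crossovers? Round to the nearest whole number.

Map distances give recombination frequencies of 0.110 and 0.170 for the two intervals.
With interference 0.44 (so coincidence = 0.56), expected double-crossover frequency = 0.110 × 0.170 × 0.56 = 0.01047.
Expected number = 0.01047 × 800 = 8.38 ≈ 8.

8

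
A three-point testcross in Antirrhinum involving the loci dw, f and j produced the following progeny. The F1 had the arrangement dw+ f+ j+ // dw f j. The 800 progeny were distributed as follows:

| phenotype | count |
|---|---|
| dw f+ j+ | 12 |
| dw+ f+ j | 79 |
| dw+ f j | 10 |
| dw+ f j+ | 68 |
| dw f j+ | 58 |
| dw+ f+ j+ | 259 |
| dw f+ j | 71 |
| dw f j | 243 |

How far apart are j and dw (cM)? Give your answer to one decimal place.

The two rarest classes, dw f+ j+ and dw+ f j, are the double crossovers. Comparing them with the parentals, only the dw allele has switched, so dw is the middle locus and the order is f – dw – j.
Crossovers in the dw–j interval produce the single-crossover classes dw+ f+ j and dw f j+ (79 + 58 = 137) plus the double crossovers (22).
RF(dw–j) = (137 + 22) / 800 = 159/800 = 0.1988 → 19.9 cM.

19.9 cM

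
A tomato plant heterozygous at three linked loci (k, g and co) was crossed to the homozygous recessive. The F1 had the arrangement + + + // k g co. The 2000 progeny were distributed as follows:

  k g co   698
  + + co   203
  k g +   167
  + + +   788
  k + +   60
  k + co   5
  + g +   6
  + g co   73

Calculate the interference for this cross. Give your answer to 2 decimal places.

The two rarest classes, + g + and k + co, are the double crossovers. Comparing them with the parentals, only the g allele has switched, so g is the middle locus and the order is k – g – co.
k–g: (133 + 11)/2000 = 0.0720; g–co: (370 + 11)/2000 = 0.1905.
Expected DCO frequency = 0.0720 × 0.1905 ≈ 0.01372; observed = 11/2000 ≈ 0.00550.
Coefficient of coincidence = 0.00550/0.01372 ≈ 0.40; interference = 1 − 0.40 = 0.60.

0.60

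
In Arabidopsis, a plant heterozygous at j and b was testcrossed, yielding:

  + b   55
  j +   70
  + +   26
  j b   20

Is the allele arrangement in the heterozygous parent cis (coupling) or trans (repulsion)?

The two most frequent classes are + b (55) and j + (70); these are the parental (non-recombinant) types.
So the F1 carried + b on one chromosome and j + on the other — the recessive alleles are on opposite chromosomes (trans / repulsion).

trans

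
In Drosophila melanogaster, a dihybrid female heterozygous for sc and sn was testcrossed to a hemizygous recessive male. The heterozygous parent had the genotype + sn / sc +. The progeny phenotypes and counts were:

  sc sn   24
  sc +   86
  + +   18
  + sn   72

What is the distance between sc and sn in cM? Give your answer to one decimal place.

21.0 cM

The recombinant classes are + + and sc sn: 18 + 24 = 42.
Recombination frequency = 42/200 = 0.2100 ≈ 21.0%, i.e. 21.0 cM.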